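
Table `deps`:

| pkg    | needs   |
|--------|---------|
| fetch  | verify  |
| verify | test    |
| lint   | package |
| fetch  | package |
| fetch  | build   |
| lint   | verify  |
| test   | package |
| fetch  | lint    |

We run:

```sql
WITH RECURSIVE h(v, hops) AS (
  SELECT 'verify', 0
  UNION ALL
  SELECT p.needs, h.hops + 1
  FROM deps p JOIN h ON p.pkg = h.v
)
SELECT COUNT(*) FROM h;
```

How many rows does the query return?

Base: (verify, hops=0).
Iteration 1: edges from {verify} -> (test, hops=1).
Iteration 2: edges from {test} -> (package, hops=2).
Iteration 3: no outgoing edges from {package}; recursion stops.
Total rows emitted: 3.

3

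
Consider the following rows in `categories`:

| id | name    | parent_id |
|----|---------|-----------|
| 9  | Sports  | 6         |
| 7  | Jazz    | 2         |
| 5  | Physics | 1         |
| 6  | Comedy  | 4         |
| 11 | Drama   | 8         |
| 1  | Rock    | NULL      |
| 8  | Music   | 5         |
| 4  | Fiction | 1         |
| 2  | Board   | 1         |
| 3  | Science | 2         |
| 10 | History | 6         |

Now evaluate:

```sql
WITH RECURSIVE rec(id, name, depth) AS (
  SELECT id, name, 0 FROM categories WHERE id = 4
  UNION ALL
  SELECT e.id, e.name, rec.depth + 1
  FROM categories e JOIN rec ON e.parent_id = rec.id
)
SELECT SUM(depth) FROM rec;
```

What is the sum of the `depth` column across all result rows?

5

Base: id=4 (Fiction) at depth 0.
Iteration 1: rows with parent_id in {4} -> Comedy (id 6, depth 1).
Iteration 2: rows with parent_id in {6} -> Sports (id 9, depth 2), History (id 10, depth 2).
Iteration 3: no rows with parent_id in {9,10}; recursion stops.
SUM(depth) = 0 + 1 + 2 + 2 = 5.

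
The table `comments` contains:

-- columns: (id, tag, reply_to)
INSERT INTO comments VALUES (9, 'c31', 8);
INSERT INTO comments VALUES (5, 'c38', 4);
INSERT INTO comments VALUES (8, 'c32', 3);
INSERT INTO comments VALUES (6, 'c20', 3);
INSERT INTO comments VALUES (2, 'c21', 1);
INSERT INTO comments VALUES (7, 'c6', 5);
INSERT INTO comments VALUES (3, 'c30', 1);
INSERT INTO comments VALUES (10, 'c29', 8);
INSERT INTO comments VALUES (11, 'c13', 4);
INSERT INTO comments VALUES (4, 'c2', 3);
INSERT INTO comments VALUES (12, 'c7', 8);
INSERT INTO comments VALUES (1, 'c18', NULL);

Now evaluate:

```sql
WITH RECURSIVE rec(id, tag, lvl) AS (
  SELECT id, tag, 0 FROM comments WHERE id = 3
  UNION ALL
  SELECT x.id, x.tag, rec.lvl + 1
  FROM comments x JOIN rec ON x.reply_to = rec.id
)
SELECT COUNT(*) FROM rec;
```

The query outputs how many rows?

Base: id=3 (c30) at lvl 0.
Iteration 1: rows with reply_to in {3} -> c2 (id 4, lvl 1), c20 (id 6, lvl 1), c32 (id 8, lvl 1).
Iteration 2: rows with reply_to in {4,6,8} -> c38 (id 5, lvl 2), c31 (id 9, lvl 2), c29 (id 10, lvl 2), c13 (id 11, lvl 2), c7 (id 12, lvl 2).
Iteration 3: rows with reply_to in {5,9,10,11,12} -> c6 (id 7, lvl 3).
Iteration 4: no rows with reply_to in {7}; recursion stops.
Total rows emitted: 10.

10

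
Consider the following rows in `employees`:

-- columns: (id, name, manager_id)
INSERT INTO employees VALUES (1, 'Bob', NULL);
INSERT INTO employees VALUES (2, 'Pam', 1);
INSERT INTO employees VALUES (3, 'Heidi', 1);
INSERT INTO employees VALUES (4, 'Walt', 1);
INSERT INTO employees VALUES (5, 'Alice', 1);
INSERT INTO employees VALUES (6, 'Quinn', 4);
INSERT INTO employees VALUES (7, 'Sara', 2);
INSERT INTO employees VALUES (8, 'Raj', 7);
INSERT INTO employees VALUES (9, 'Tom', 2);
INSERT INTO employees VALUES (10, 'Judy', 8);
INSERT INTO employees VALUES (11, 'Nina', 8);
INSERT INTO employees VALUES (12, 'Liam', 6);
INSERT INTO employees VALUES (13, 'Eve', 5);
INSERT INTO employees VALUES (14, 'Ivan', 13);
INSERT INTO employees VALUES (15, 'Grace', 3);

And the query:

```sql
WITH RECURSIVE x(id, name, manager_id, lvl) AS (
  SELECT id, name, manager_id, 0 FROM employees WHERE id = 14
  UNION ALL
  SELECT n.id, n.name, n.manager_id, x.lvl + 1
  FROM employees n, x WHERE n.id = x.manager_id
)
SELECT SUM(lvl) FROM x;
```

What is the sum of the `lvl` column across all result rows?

6

Base: id=14 (Ivan), manager_id=13, lvl 0.
Iteration 1: join on id=13 -> Eve (id 13, manager_id=5, lvl 1).
Iteration 2: join on id=5 -> Alice (id 5, manager_id=1, lvl 2).
Iteration 3: join on id=1 -> Bob (id 1, manager_id=NULL, lvl 3).
Iteration 4: manager_id is NULL; no match; recursion stops.
SUM(lvl) = 0 + 1 + 2 + 3 = 6.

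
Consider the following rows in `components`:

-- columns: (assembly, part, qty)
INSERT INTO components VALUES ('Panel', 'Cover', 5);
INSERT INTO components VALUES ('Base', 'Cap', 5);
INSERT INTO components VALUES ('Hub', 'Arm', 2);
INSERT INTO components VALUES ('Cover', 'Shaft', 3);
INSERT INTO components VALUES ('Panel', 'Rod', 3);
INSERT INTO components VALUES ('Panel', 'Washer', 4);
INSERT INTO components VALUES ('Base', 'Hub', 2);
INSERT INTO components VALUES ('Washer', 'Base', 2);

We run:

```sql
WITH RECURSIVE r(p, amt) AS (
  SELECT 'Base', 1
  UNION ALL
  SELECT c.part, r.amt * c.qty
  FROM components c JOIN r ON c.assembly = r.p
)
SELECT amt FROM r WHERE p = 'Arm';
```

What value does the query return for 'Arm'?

Base: (Base, amt=1).
Iteration 1: components of {Base} -> Cap = 1*5 = 5, Hub = 1*2 = 2.
Iteration 2: components of {Cap,Hub} -> Arm = 2*2 = 4.
Iteration 3: no further components; recursion stops.

4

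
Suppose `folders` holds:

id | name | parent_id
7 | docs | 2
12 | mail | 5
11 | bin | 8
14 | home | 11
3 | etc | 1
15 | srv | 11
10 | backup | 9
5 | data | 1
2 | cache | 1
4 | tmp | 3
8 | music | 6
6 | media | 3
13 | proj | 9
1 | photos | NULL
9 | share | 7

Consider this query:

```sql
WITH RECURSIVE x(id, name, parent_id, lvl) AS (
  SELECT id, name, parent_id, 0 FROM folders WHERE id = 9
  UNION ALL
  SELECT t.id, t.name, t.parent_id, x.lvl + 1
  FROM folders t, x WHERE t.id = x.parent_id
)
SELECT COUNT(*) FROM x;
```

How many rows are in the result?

4

Base: id=9 (share), parent_id=7, lvl 0.
Iteration 1: join on id=7 -> docs (id 7, parent_id=2, lvl 1).
Iteration 2: join on id=2 -> cache (id 2, parent_id=1, lvl 2).
Iteration 3: join on id=1 -> photos (id 1, parent_id=NULL, lvl 3).
Iteration 4: parent_id is NULL; no match; recursion stops.
Total rows emitted: 4.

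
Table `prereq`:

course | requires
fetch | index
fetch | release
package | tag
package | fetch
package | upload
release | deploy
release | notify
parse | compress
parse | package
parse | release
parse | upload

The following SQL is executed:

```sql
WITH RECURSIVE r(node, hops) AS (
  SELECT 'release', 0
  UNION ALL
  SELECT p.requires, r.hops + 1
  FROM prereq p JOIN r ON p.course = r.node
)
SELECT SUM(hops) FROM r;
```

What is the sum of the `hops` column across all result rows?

Base: (release, hops=0).
Iteration 1: edges from {release} -> (deploy, hops=1), (notify, hops=1).
Iteration 2: no outgoing edges from {deploy,notify}; recursion stops.
SUM(hops) = 0 + 1 + 1 = 2.

2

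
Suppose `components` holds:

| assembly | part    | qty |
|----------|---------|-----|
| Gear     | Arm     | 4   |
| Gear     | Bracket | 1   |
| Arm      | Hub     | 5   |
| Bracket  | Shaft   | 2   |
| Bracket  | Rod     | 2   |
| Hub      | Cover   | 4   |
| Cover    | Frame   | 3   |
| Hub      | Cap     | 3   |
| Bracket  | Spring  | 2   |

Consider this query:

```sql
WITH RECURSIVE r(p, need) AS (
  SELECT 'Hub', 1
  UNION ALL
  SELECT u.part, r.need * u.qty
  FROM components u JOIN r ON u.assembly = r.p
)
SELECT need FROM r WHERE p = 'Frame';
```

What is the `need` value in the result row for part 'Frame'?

Base: (Hub, need=1).
Iteration 1: components of {Hub} -> Cap = 1*3 = 3, Cover = 1*4 = 4.
Iteration 2: components of {Cap,Cover} -> Frame = 4*3 = 12.
Iteration 3: no further components; recursion stops.

12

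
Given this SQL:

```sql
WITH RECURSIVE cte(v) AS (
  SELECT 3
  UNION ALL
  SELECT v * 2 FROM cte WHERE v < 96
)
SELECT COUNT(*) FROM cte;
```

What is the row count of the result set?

Base: v=3.
Iteration 1: 3 < 96 holds -> v = 3 * 2 = 6.
Iteration 2: 6 < 96 holds -> v = 6 * 2 = 12.
Iteration 3: 12 < 96 holds -> v = 12 * 2 = 24.
Iteration 4: 24 < 96 holds -> v = 24 * 2 = 48.
Iteration 5: 48 < 96 holds -> v = 48 * 2 = 96.
Iteration 6: 96 < 96 fails; recursion stops.
Total rows emitted: 6.

6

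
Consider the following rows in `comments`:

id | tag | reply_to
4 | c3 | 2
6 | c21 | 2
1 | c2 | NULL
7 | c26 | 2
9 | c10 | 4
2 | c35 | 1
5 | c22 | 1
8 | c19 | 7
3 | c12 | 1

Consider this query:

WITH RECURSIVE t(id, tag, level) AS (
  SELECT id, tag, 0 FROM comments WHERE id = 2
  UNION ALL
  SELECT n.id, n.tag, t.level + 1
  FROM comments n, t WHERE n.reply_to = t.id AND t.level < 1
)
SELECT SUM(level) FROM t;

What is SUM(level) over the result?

Base: id=2 (c35) at level 0.
Iteration 1: rows with reply_to in {2} -> c3 (id 4, level 1), c21 (id 6, level 1), c26 (id 7, level 1).
Iteration 2: level < 1 fails for all current rows; recursion stops.
SUM(level) = 0 + 1 + 1 + 1 = 3.

3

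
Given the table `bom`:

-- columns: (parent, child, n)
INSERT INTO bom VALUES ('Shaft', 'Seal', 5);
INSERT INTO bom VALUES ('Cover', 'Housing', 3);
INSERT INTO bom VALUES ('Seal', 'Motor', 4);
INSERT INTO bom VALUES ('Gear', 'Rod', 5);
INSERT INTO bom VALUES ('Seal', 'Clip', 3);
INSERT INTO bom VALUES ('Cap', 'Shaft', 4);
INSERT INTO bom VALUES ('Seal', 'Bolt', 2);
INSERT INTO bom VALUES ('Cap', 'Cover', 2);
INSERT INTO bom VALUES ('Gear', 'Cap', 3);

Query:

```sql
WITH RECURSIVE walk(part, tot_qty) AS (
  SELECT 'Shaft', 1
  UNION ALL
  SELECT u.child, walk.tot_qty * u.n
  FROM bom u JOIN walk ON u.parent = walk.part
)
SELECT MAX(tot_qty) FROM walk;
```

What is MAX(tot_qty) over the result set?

Base: (Shaft, tot_qty=1).
Iteration 1: components of {Shaft} -> Seal = 1*5 = 5.
Iteration 2: components of {Seal} -> Bolt = 5*2 = 10, Clip = 5*3 = 15, Motor = 5*4 = 20.
Iteration 3: no further components; recursion stops.
tot_qty values: 1, 5, 15, 20, 10; the maximum is 20.

20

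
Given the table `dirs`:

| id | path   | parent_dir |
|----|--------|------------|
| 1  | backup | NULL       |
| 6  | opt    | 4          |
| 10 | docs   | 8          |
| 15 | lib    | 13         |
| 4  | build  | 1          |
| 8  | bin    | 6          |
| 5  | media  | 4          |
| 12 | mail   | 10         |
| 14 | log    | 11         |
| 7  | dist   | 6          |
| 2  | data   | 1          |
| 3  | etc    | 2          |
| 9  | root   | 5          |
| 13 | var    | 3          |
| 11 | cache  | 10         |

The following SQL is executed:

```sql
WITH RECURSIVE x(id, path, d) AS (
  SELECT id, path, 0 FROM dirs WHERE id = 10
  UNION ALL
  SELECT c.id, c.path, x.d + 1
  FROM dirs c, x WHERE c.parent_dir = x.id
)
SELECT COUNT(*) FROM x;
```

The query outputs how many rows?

4

Base: id=10 (docs) at d 0.
Iteration 1: rows with parent_dir in {10} -> cache (id 11, d 1), mail (id 12, d 1).
Iteration 2: rows with parent_dir in {11,12} -> log (id 14, d 2).
Iteration 3: no rows with parent_dir in {14}; recursion stops.
Total rows emitted: 4.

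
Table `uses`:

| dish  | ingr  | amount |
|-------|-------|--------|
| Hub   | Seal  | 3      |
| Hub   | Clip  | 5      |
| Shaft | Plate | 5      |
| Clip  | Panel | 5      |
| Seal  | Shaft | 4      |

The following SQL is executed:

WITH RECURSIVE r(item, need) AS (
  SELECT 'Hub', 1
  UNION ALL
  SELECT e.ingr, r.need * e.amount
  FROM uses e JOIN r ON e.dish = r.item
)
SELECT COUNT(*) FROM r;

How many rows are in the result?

6

Base: (Hub, need=1).
Iteration 1: components of {Hub} -> Clip = 1*5 = 5, Seal = 1*3 = 3.
Iteration 2: components of {Clip,Seal} -> Panel = 5*5 = 25, Shaft = 3*4 = 12.
Iteration 3: components of {Panel,Shaft} -> Plate = 12*5 = 60.
Iteration 4: no further components; recursion stops.
Total rows emitted: 6.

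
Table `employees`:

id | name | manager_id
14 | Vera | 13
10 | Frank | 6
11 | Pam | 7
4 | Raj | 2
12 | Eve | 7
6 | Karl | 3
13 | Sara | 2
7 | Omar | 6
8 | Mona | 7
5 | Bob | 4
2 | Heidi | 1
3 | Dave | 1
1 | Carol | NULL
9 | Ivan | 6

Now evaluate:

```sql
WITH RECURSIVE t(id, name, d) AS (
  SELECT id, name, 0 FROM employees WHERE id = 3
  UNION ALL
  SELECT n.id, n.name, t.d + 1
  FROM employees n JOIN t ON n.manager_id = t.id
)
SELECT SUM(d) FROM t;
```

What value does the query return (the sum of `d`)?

16

Base: id=3 (Dave) at d 0.
Iteration 1: rows with manager_id in {3} -> Karl (id 6, d 1).
Iteration 2: rows with manager_id in {6} -> Omar (id 7, d 2), Ivan (id 9, d 2), Frank (id 10, d 2).
Iteration 3: rows with manager_id in {7,9,10} -> Mona (id 8, d 3), Pam (id 11, d 3), Eve (id 12, d 3).
Iteration 4: no rows with manager_id in {8,11,12}; recursion stops.
SUM(d) = 0 + 1 + 2 + 2 + 2 + 3 + 3 + 3 = 16.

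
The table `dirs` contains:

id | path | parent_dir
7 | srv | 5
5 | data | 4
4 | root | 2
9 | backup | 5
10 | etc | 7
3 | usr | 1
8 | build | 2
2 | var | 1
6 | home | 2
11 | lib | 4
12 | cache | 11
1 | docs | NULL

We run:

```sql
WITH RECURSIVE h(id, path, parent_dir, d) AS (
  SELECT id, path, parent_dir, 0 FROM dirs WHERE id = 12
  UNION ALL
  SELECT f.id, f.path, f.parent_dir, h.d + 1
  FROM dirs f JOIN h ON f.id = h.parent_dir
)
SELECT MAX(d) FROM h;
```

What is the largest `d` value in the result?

4

Base: id=12 (cache), parent_dir=11, d 0.
Iteration 1: join on id=11 -> lib (id 11, parent_dir=4, d 1).
Iteration 2: join on id=4 -> root (id 4, parent_dir=2, d 2).
Iteration 3: join on id=2 -> var (id 2, parent_dir=1, d 3).
Iteration 4: join on id=1 -> docs (id 1, parent_dir=NULL, d 4).
Iteration 5: parent_dir is NULL; no match; recursion stops.
d values: 0, 1, 2, 3, 4; the maximum is 4.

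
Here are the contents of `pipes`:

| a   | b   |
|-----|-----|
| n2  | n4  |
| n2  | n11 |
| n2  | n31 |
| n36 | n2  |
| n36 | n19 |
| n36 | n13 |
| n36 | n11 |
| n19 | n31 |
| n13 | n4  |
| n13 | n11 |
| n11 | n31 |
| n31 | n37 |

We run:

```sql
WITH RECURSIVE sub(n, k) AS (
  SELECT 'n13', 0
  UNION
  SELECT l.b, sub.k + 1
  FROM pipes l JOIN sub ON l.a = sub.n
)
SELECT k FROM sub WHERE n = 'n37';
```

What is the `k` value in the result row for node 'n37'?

Base: (n13, k=0).
Iteration 1: edges from {n13} -> (n11, k=1), (n4, k=1).
Iteration 2: edges from {n11,n4} -> (n31, k=2).
Iteration 3: edges from {n31} -> (n37, k=3).
Iteration 4: no outgoing edges from {n37}; recursion stops.

3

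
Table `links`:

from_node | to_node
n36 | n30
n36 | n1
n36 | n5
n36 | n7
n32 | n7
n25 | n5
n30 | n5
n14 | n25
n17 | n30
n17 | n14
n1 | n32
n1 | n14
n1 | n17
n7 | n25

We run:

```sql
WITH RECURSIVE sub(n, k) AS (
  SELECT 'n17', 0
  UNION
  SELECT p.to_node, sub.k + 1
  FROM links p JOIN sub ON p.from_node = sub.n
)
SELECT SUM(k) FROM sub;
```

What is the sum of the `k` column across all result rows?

Base: (n17, k=0).
Iteration 1: edges from {n17} -> (n14, k=1), (n30, k=1).
Iteration 2: edges from {n14,n30} -> (n25, k=2), (n5, k=2).
Iteration 3: edges from {n25,n5} -> (n5, k=3).
Iteration 4: no outgoing edges from {n5}; recursion stops.
SUM(k) = 0 + 1 + 1 + 2 + 2 + 3 = 9.

9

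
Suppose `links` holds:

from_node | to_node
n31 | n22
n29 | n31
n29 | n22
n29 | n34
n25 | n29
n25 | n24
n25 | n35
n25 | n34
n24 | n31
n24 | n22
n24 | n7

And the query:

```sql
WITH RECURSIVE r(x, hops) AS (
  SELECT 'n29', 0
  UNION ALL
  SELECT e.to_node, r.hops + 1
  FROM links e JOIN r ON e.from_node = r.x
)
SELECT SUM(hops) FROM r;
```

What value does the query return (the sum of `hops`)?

Base: (n29, hops=0).
Iteration 1: edges from {n29} -> (n22, hops=1), (n31, hops=1), (n34, hops=1).
Iteration 2: edges from {n22,n31,n34} -> (n22, hops=2).
Iteration 3: no outgoing edges from {n22}; recursion stops.
SUM(hops) = 0 + 1 + 1 + 1 + 2 = 5.

5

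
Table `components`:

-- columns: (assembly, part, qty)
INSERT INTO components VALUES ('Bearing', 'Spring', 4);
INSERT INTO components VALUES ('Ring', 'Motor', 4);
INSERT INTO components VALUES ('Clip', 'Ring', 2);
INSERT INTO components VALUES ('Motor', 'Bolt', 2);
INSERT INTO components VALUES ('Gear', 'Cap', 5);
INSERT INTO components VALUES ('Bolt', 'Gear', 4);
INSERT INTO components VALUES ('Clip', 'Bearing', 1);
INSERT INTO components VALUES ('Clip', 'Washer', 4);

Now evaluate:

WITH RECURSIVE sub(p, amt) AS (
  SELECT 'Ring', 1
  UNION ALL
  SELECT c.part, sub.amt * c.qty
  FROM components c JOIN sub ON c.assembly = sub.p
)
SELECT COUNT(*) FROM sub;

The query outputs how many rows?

Base: (Ring, amt=1).
Iteration 1: components of {Ring} -> Motor = 1*4 = 4.
Iteration 2: components of {Motor} -> Bolt = 4*2 = 8.
Iteration 3: components of {Bolt} -> Gear = 8*4 = 32.
Iteration 4: components of {Gear} -> Cap = 32*5 = 160.
Iteration 5: no further components; recursion stops.
Total rows emitted: 5.

5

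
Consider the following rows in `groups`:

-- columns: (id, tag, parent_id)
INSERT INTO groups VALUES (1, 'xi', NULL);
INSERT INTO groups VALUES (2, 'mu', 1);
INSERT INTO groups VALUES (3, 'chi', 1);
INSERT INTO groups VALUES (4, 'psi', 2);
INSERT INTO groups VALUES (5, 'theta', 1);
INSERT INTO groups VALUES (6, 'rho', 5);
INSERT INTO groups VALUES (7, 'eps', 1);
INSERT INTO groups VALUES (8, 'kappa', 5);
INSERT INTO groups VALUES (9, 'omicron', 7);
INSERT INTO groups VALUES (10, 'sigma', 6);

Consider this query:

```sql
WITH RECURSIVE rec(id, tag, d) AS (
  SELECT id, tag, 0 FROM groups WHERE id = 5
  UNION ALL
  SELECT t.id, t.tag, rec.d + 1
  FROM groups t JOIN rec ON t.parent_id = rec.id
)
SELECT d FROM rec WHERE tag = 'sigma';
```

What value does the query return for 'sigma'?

Base: id=5 (theta) at d 0.
Iteration 1: rows with parent_id in {5} -> rho (id 6, d 1), kappa (id 8, d 1).
Iteration 2: rows with parent_id in {6,8} -> sigma (id 10, d 2).
Iteration 3: no rows with parent_id in {10}; recursion stops.

2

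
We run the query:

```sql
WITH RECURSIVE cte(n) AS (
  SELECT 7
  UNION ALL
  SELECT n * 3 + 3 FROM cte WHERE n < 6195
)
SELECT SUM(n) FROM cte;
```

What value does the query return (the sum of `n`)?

Base: n=7.
Iteration 1: 7 < 6195 holds -> n = 7 * 3 + 3 = 24.
Iteration 2: 24 < 6195 holds -> n = 24 * 3 + 3 = 75.
Iteration 3: 75 < 6195 holds -> n = 75 * 3 + 3 = 228.
Iteration 4: 228 < 6195 holds -> n = 228 * 3 + 3 = 687.
Iteration 5: 687 < 6195 holds -> n = 687 * 3 + 3 = 2064.
Iteration 6: 2064 < 6195 holds -> n = 2064 * 3 + 3 = 6195.
Iteration 7: 6195 < 6195 fails; recursion stops.
SUM(n) = 7 + 24 + 75 + 228 + 687 + 2064 + 6195 = 9280.

9280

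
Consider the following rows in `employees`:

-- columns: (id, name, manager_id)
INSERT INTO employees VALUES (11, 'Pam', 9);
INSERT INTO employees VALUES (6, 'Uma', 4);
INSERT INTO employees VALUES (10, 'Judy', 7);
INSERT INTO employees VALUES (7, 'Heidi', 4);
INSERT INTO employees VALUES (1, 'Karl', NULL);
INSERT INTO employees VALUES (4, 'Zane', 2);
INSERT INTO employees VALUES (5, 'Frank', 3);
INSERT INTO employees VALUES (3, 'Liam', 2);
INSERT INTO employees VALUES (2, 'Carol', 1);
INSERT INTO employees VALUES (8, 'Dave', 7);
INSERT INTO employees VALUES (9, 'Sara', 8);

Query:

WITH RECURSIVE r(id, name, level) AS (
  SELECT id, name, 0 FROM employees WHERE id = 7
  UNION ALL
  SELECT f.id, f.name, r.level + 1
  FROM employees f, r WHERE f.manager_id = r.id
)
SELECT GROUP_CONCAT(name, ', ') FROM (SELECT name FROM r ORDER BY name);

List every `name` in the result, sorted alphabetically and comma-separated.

Base: id=7 (Heidi) at level 0.
Iteration 1: rows with manager_id in {7} -> Dave (id 8, level 1), Judy (id 10, level 1).
Iteration 2: rows with manager_id in {8,10} -> Sara (id 9, level 2).
Iteration 3: rows with manager_id in {9} -> Pam (id 11, level 3).
Iteration 4: no rows with manager_id in {11}; recursion stops.

Dave, Heidi, Judy, Pam, Sara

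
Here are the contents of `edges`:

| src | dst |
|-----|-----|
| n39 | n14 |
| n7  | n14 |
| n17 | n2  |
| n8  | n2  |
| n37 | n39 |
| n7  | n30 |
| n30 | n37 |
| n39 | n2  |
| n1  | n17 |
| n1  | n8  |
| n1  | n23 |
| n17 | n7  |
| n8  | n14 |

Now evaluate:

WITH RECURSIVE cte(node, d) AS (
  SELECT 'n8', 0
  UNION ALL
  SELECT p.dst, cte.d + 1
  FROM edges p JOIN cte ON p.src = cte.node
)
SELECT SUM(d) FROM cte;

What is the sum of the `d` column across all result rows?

Base: (n8, d=0).
Iteration 1: edges from {n8} -> (n14, d=1), (n2, d=1).
Iteration 2: no outgoing edges from {n14,n2}; recursion stops.
SUM(d) = 0 + 1 + 1 = 2.

2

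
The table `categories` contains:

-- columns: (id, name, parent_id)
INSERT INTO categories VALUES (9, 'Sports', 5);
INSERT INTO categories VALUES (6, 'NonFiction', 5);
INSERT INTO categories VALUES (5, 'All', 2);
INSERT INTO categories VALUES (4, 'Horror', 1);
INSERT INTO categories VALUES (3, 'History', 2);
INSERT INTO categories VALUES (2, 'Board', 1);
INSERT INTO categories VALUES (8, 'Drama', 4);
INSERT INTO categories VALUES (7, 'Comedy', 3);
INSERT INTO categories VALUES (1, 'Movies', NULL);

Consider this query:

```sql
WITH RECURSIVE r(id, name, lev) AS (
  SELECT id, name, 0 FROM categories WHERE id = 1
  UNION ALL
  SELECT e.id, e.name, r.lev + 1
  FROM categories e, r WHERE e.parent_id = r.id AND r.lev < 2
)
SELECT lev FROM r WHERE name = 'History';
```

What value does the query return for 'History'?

2

Base: id=1 (Movies) at lev 0.
Iteration 1: rows with parent_id in {1} -> Board (id 2, lev 1), Horror (id 4, lev 1).
Iteration 2: rows with parent_id in {2,4} -> History (id 3, lev 2), All (id 5, lev 2), Drama (id 8, lev 2).
Iteration 3: lev < 2 fails for all current rows; recursion stops.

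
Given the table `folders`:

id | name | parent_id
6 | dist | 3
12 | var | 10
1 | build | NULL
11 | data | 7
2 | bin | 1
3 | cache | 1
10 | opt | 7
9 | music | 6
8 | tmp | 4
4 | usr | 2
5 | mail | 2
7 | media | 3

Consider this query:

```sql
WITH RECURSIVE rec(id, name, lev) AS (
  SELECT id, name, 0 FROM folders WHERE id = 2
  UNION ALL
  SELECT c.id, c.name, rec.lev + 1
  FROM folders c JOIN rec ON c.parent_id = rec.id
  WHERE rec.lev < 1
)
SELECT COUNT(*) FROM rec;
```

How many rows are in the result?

3

Base: id=2 (bin) at lev 0.
Iteration 1: rows with parent_id in {2} -> usr (id 4, lev 1), mail (id 5, lev 1).
Iteration 2: lev < 1 fails for all current rows; recursion stops.
Total rows emitted: 3.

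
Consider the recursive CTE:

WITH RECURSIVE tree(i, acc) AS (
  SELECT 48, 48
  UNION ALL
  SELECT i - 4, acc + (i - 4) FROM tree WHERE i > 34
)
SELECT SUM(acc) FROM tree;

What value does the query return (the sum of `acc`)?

640

Base: i=48, acc=48.
Iteration 1: 48 > 34 holds -> i = 48 - 4 = 44, acc = 48 + 44 = 92.
Iteration 2: 44 > 34 holds -> i = 44 - 4 = 40, acc = 92 + 40 = 132.
Iteration 3: 40 > 34 holds -> i = 40 - 4 = 36, acc = 132 + 36 = 168.
Iteration 4: 36 > 34 holds -> i = 36 - 4 = 32, acc = 168 + 32 = 200.
Iteration 5: 32 > 34 fails; recursion stops.
SUM(acc) = 48 + 92 + 132 + 168 + 200 = 640.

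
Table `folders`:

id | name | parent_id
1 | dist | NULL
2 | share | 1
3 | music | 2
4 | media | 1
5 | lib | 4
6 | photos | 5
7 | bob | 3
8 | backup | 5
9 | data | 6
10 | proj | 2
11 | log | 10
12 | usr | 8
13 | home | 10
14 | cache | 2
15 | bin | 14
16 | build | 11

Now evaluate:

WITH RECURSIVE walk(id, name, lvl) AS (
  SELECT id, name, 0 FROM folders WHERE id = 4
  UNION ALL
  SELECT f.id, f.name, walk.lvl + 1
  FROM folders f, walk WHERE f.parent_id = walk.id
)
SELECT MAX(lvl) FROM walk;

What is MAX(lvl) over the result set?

Base: id=4 (media) at lvl 0.
Iteration 1: rows with parent_id in {4} -> lib (id 5, lvl 1).
Iteration 2: rows with parent_id in {5} -> photos (id 6, lvl 2), backup (id 8, lvl 2).
Iteration 3: rows with parent_id in {6,8} -> data (id 9, lvl 3), usr (id 12, lvl 3).
Iteration 4: no rows with parent_id in {9,12}; recursion stops.
lvl values: 0, 1, 2, 2, 3, 3; the maximum is 3.

3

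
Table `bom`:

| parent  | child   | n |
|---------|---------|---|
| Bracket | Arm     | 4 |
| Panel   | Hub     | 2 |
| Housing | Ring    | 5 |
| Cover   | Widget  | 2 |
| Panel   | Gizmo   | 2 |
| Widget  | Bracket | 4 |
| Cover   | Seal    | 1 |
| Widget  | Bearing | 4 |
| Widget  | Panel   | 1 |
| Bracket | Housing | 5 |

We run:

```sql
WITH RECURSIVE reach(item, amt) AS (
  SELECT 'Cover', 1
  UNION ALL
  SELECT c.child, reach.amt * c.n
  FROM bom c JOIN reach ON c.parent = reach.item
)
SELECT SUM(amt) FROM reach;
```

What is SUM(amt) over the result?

Base: (Cover, amt=1).
Iteration 1: components of {Cover} -> Seal = 1*1 = 1, Widget = 1*2 = 2.
Iteration 2: components of {Seal,Widget} -> Bearing = 2*4 = 8, Bracket = 2*4 = 8, Panel = 2*1 = 2.
Iteration 3: components of {Bearing,Bracket,Panel} -> Arm = 8*4 = 32, Gizmo = 2*2 = 4, Housing = 8*5 = 40, Hub = 2*2 = 4.
Iteration 4: components of {Arm,Gizmo,Housing,Hub} -> Ring = 40*5 = 200.
Iteration 5: no further components; recursion stops.
SUM(amt) = 1 + 2 + 1 + 8 + 2 + 8 + 40 + 32 + 4 + 4 + 200 = 302.

302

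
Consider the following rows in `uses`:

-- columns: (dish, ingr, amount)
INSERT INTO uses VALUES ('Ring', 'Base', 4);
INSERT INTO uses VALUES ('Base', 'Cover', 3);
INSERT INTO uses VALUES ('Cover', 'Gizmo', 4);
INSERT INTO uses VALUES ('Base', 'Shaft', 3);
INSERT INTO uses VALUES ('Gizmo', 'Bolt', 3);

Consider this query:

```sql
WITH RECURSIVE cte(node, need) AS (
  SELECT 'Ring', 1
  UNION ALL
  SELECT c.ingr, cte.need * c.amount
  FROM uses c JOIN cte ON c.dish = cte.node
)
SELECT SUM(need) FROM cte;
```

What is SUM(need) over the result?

221

Base: (Ring, need=1).
Iteration 1: components of {Ring} -> Base = 1*4 = 4.
Iteration 2: components of {Base} -> Cover = 4*3 = 12, Shaft = 4*3 = 12.
Iteration 3: components of {Cover,Shaft} -> Gizmo = 12*4 = 48.
Iteration 4: components of {Gizmo} -> Bolt = 48*3 = 144.
Iteration 5: no further components; recursion stops.
SUM(need) = 1 + 4 + 12 + 12 + 48 + 144 = 221.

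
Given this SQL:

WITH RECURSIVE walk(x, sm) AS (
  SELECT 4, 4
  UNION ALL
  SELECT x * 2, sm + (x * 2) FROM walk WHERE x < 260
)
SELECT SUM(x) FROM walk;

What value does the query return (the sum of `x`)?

Base: x=4, sm=4.
Iteration 1: 4 < 260 holds -> x = 4 * 2 = 8, sm = 4 + 8 = 12.
Iteration 2: 8 < 260 holds -> x = 8 * 2 = 16, sm = 12 + 16 = 28.
Iteration 3: 16 < 260 holds -> x = 16 * 2 = 32, sm = 28 + 32 = 60.
Iteration 4: 32 < 260 holds -> x = 32 * 2 = 64, sm = 60 + 64 = 124.
Iteration 5: 64 < 260 holds -> x = 64 * 2 = 128, sm = 124 + 128 = 252.
Iteration 6: 128 < 260 holds -> x = 128 * 2 = 256, sm = 252 + 256 = 508.
Iteration 7: 256 < 260 holds -> x = 256 * 2 = 512, sm = 508 + 512 = 1020.
Iteration 8: 512 < 260 fails; recursion stops.
SUM(x) = 4 + 8 + 16 + 32 + 64 + 128 + 256 + 512 = 1020.

1020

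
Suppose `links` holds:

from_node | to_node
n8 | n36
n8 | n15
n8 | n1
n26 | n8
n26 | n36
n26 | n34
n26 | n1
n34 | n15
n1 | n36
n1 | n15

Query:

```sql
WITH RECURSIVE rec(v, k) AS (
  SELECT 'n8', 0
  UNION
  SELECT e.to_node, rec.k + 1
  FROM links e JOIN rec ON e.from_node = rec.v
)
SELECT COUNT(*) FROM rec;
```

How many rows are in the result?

6

Base: (n8, k=0).
Iteration 1: edges from {n8} -> (n1, k=1), (n15, k=1), (n36, k=1).
Iteration 2: edges from {n1,n15,n36} -> (n15, k=2), (n36, k=2).
Iteration 3: no outgoing edges from {n15,n36}; recursion stops.
Total rows emitted: 6.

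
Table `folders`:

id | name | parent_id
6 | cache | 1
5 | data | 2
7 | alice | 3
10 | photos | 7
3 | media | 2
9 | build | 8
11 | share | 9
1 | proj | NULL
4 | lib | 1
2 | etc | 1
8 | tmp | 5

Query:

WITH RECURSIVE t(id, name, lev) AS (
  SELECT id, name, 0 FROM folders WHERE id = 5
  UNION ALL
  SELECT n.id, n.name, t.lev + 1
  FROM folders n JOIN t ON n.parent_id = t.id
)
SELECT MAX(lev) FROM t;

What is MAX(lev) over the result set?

3

Base: id=5 (data) at lev 0.
Iteration 1: rows with parent_id in {5} -> tmp (id 8, lev 1).
Iteration 2: rows with parent_id in {8} -> build (id 9, lev 2).
Iteration 3: rows with parent_id in {9} -> share (id 11, lev 3).
Iteration 4: no rows with parent_id in {11}; recursion stops.
lev values: 0, 1, 2, 3; the maximum is 3.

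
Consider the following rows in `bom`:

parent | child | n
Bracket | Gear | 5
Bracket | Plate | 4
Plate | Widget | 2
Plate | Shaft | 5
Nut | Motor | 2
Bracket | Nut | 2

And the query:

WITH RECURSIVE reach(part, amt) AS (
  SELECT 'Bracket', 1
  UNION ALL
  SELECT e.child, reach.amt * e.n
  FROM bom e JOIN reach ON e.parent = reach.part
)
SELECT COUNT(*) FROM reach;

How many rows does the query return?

7

Base: (Bracket, amt=1).
Iteration 1: components of {Bracket} -> Gear = 1*5 = 5, Nut = 1*2 = 2, Plate = 1*4 = 4.
Iteration 2: components of {Gear,Nut,Plate} -> Motor = 2*2 = 4, Shaft = 4*5 = 20, Widget = 4*2 = 8.
Iteration 3: no further components; recursion stops.
Total rows emitted: 7.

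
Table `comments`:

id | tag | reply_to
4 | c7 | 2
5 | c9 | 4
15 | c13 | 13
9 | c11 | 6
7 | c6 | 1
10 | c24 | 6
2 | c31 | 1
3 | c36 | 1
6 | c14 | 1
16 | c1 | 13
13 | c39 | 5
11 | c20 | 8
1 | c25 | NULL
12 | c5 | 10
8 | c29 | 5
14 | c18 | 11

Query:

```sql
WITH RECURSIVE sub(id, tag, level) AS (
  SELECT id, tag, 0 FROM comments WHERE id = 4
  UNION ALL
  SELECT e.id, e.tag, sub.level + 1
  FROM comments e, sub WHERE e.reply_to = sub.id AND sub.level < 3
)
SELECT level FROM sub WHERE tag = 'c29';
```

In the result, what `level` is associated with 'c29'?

Base: id=4 (c7) at level 0.
Iteration 1: rows with reply_to in {4} -> c9 (id 5, level 1).
Iteration 2: rows with reply_to in {5} -> c29 (id 8, level 2), c39 (id 13, level 2).
Iteration 3: rows with reply_to in {8,13} -> c20 (id 11, level 3), c13 (id 15, level 3), c1 (id 16, level 3).
Iteration 4: level < 3 fails for all current rows; recursion stops.

2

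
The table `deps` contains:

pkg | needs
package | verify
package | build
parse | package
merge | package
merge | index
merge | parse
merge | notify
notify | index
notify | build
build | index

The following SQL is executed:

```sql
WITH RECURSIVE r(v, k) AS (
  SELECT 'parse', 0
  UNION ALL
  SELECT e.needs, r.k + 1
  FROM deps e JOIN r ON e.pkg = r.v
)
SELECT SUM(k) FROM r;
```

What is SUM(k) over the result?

8

Base: (parse, k=0).
Iteration 1: edges from {parse} -> (package, k=1).
Iteration 2: edges from {package} -> (build, k=2), (verify, k=2).
Iteration 3: edges from {build,verify} -> (index, k=3).
Iteration 4: no outgoing edges from {index}; recursion stops.
SUM(k) = 0 + 1 + 2 + 2 + 3 = 8.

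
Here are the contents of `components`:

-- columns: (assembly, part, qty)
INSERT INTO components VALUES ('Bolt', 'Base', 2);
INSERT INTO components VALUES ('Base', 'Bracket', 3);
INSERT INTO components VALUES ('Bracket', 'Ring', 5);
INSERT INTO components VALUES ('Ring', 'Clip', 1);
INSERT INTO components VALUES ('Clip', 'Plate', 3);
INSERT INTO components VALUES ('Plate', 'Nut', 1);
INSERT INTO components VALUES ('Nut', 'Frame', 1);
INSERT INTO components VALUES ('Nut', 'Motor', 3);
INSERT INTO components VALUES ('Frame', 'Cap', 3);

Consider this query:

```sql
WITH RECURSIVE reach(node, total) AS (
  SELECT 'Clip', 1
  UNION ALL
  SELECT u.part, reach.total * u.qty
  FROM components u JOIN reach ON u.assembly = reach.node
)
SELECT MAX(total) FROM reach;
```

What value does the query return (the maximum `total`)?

Base: (Clip, total=1).
Iteration 1: components of {Clip} -> Plate = 1*3 = 3.
Iteration 2: components of {Plate} -> Nut = 3*1 = 3.
Iteration 3: components of {Nut} -> Frame = 3*1 = 3, Motor = 3*3 = 9.
Iteration 4: components of {Frame,Motor} -> Cap = 3*3 = 9.
Iteration 5: no further components; recursion stops.
total values: 1, 3, 3, 3, 9, 9; the maximum is 9.

9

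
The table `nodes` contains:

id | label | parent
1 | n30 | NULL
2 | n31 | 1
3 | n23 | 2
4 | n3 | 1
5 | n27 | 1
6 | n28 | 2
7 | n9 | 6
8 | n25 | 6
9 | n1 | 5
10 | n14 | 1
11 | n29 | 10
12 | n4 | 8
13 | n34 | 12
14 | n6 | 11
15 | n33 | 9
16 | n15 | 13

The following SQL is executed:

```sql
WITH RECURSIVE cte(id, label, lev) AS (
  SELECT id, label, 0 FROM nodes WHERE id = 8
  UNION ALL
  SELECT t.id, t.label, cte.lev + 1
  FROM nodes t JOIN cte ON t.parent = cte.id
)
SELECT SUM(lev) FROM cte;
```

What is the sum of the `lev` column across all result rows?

6

Base: id=8 (n25) at lev 0.
Iteration 1: rows with parent in {8} -> n4 (id 12, lev 1).
Iteration 2: rows with parent in {12} -> n34 (id 13, lev 2).
Iteration 3: rows with parent in {13} -> n15 (id 16, lev 3).
Iteration 4: no rows with parent in {16}; recursion stops.
SUM(lev) = 0 + 1 + 2 + 3 = 6.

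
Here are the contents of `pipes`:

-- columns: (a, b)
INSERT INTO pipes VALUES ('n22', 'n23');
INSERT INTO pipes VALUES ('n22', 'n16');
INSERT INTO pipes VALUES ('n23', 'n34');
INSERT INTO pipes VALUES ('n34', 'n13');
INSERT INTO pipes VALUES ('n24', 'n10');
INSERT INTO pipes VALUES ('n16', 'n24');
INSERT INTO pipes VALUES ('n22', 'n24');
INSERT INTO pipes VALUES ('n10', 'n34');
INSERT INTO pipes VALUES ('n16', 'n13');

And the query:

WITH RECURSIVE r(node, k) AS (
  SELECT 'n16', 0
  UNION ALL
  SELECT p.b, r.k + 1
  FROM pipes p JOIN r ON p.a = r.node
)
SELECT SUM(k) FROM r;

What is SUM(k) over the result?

Base: (n16, k=0).
Iteration 1: edges from {n16} -> (n13, k=1), (n24, k=1).
Iteration 2: edges from {n13,n24} -> (n10, k=2).
Iteration 3: edges from {n10} -> (n34, k=3).
Iteration 4: edges from {n34} -> (n13, k=4).
Iteration 5: no outgoing edges from {n13}; recursion stops.
SUM(k) = 0 + 1 + 1 + 2 + 3 + 4 = 11.

11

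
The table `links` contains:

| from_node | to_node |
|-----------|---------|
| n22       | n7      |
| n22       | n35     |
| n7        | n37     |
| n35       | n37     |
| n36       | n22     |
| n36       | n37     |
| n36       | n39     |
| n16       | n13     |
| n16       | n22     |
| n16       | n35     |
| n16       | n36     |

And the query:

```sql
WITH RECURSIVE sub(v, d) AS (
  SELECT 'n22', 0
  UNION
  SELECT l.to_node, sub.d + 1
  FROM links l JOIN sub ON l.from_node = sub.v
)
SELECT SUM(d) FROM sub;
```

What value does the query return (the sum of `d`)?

Base: (n22, d=0).
Iteration 1: edges from {n22} -> (n35, d=1), (n7, d=1).
Iteration 2: edges from {n35,n7} -> (n37, d=2). [UNION drops 1 duplicate row(s)]
Iteration 3: no outgoing edges from {n37}; recursion stops.
SUM(d) = 0 + 1 + 1 + 2 = 4.

4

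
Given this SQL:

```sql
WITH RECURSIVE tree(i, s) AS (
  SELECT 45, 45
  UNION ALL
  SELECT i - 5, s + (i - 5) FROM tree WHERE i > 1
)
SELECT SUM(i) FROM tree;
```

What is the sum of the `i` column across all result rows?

Base: i=45, s=45.
Iteration 1: 45 > 1 holds -> i = 45 - 5 = 40, s = 45 + 40 = 85.
Iteration 2: 40 > 1 holds -> i = 40 - 5 = 35, s = 85 + 35 = 120.
Iteration 3: 35 > 1 holds -> i = 35 - 5 = 30, s = 120 + 30 = 150.
Iteration 4: 30 > 1 holds -> i = 30 - 5 = 25, s = 150 + 25 = 175.
Iteration 5: 25 > 1 holds -> i = 25 - 5 = 20, s = 175 + 20 = 195.
Iteration 6: 20 > 1 holds -> i = 20 - 5 = 15, s = 195 + 15 = 210.
Iteration 7: 15 > 1 holds -> i = 15 - 5 = 10, s = 210 + 10 = 220.
Iteration 8: 10 > 1 holds -> i = 10 - 5 = 5, s = 220 + 5 = 225.
Iteration 9: 5 > 1 holds -> i = 5 - 5 = 0, s = 225 + 0 = 225.
Iteration 10: 0 > 1 fails; recursion stops.
SUM(i) = 45 + 40 + 35 + 30 + 25 + 20 + 15 + 10 + 5 + 0 = 225.

225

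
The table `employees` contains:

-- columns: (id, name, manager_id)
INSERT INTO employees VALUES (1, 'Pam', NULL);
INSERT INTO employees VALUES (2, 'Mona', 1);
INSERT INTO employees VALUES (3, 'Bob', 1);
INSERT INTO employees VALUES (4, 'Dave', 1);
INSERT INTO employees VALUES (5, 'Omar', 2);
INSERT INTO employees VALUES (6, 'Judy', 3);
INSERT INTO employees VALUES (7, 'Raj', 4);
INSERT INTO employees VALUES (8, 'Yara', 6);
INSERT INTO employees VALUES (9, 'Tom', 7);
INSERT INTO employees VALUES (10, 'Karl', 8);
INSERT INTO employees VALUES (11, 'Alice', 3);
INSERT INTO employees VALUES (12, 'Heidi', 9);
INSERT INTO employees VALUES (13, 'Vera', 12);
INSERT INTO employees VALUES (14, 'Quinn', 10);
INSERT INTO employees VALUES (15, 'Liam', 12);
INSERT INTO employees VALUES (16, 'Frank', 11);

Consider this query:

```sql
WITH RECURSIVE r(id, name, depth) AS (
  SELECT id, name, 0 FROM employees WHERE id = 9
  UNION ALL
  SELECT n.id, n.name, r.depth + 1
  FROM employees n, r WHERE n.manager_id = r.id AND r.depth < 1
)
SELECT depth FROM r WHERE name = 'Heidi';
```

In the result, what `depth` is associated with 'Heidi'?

1

Base: id=9 (Tom) at depth 0.
Iteration 1: rows with manager_id in {9} -> Heidi (id 12, depth 1).
Iteration 2: depth < 1 fails for all current rows; recursion stops.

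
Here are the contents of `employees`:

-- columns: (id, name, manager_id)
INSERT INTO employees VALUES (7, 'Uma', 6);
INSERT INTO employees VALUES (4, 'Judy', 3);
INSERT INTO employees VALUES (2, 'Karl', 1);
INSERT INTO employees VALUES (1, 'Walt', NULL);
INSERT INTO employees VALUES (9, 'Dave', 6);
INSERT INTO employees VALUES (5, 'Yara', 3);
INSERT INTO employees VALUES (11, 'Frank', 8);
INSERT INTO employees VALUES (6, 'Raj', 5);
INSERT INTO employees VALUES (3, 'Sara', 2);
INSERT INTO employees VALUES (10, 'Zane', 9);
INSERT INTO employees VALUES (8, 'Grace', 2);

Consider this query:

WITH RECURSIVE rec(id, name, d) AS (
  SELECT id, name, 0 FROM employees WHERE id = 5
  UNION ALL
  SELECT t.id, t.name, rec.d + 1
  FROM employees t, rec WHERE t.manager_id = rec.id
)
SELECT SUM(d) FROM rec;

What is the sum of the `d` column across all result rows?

8

Base: id=5 (Yara) at d 0.
Iteration 1: rows with manager_id in {5} -> Raj (id 6, d 1).
Iteration 2: rows with manager_id in {6} -> Uma (id 7, d 2), Dave (id 9, d 2).
Iteration 3: rows with manager_id in {7,9} -> Zane (id 10, d 3).
Iteration 4: no rows with manager_id in {10}; recursion stops.
SUM(d) = 0 + 1 + 2 + 2 + 3 = 8.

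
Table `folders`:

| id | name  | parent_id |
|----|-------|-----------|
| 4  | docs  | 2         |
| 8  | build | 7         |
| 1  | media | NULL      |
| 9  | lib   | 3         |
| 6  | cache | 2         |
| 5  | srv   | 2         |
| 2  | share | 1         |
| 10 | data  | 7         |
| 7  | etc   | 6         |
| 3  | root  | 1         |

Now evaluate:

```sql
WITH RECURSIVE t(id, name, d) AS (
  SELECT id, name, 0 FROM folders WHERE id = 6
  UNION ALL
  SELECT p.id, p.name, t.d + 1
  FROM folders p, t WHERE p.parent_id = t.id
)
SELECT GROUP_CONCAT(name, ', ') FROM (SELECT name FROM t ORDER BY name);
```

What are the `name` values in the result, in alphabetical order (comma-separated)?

Base: id=6 (cache) at d 0.
Iteration 1: rows with parent_id in {6} -> etc (id 7, d 1).
Iteration 2: rows with parent_id in {7} -> build (id 8, d 2), data (id 10, d 2).
Iteration 3: no rows with parent_id in {8,10}; recursion stops.

build, cache, data, etc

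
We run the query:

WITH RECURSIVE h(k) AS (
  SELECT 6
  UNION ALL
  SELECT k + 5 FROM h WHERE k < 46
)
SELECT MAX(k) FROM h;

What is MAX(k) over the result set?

Base: k=6.
Iteration 1: 6 < 46 holds -> k = 6 + 5 = 11.
Iteration 2: 11 < 46 holds -> k = 11 + 5 = 16.
Iteration 3: 16 < 46 holds -> k = 16 + 5 = 21.
Iteration 4: 21 < 46 holds -> k = 21 + 5 = 26.
Iteration 5: 26 < 46 holds -> k = 26 + 5 = 31.
Iteration 6: 31 < 46 holds -> k = 31 + 5 = 36.
Iteration 7: 36 < 46 holds -> k = 36 + 5 = 41.
Iteration 8: 41 < 46 holds -> k = 41 + 5 = 46.
Iteration 9: 46 < 46 fails; recursion stops.
k values: 6, 11, 16, 21, 26, 31, 36, 41, 46; the maximum is 46.

46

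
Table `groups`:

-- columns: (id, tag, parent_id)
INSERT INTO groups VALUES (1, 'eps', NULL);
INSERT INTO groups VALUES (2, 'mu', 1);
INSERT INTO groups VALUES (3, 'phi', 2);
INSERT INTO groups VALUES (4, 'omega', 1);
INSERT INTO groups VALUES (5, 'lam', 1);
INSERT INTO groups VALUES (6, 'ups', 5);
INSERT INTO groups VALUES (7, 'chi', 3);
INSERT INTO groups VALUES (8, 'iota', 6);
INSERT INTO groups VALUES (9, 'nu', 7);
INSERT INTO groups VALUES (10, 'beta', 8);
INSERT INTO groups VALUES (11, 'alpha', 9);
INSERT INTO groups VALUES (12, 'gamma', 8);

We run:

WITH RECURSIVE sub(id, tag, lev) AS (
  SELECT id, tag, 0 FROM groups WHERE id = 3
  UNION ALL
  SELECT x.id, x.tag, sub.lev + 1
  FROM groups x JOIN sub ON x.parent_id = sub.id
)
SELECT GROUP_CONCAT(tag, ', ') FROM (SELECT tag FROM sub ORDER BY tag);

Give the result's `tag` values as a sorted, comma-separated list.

alpha, chi, nu, phi

Base: id=3 (phi) at lev 0.
Iteration 1: rows with parent_id in {3} -> chi (id 7, lev 1).
Iteration 2: rows with parent_id in {7} -> nu (id 9, lev 2).
Iteration 3: rows with parent_id in {9} -> alpha (id 11, lev 3).
Iteration 4: no rows with parent_id in {11}; recursion stops.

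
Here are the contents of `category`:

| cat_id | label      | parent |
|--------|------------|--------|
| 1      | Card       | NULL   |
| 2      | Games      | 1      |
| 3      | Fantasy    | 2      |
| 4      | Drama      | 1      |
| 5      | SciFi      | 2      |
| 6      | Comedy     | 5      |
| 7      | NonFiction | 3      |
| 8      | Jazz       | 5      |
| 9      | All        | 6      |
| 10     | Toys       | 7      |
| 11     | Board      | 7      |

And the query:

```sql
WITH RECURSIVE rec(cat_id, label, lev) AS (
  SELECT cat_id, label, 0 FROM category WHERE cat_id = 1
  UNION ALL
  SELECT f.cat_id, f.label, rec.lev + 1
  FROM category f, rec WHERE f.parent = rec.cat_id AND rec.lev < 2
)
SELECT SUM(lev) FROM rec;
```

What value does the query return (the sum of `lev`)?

Base: cat_id=1 (Card) at lev 0.
Iteration 1: rows with parent in {1} -> Games (id 2, lev 1), Drama (id 4, lev 1).
Iteration 2: rows with parent in {2,4} -> Fantasy (id 3, lev 2), SciFi (id 5, lev 2).
Iteration 3: lev < 2 fails for all current rows; recursion stops.
SUM(lev) = 0 + 1 + 1 + 2 + 2 = 6.

6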